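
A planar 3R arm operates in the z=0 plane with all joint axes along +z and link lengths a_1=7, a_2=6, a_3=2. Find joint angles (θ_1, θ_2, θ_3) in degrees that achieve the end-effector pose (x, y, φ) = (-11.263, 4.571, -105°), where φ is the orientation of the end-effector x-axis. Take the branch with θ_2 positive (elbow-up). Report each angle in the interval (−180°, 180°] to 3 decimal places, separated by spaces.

135.002 29.995 90.003

wrist centre = target − a_3·(cos φ, sin φ) = (-10.7454, 6.5029)
cos θ_2 = (157.7499−7²−6²)/(2·7·6) = 0.8661; θ_2 = 29.9949° (elbow-up)
β = atan2(6.5029,-10.7454) = 148.8186°; ψ = atan2(2.9995,12.1964) = 13.8169°
θ_1 = β − ψ = 135.0017°
θ_3 = φ − θ_1 − θ_2 = 90.0034° (wrapped to (-180°,180°])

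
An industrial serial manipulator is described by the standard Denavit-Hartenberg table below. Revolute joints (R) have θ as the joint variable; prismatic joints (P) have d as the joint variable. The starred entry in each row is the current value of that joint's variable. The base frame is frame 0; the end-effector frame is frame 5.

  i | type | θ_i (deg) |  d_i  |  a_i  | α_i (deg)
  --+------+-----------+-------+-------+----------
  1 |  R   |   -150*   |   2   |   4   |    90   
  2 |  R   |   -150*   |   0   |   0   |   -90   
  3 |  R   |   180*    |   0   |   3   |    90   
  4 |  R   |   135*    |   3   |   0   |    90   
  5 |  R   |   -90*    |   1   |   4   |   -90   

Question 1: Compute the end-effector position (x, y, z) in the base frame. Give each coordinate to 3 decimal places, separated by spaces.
after link 1: o_1 = (-3.4641, -2.0000, 2.0000)
after link 2: o_2 = (-3.4641, -2.0000, 2.0000)
after link 3: o_3 = (-5.7141, -3.2990, 3.5000)
after link 4: o_4 = (-4.2141, -5.8971, 3.5000)
after link 5: o_5 = (-7.0506, -2.9160, 3.2412)

-7.051 -2.916 3.241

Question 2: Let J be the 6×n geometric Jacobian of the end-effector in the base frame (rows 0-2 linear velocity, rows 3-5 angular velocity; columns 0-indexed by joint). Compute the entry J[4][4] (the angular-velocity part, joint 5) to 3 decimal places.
axis z_4 = (-0.8365,-0.4830,-0.2588); lever o_n−o_4 = (-2.8365,2.9811,-0.2588)
cross product → J_v[:, 4] = (0.8966,0.5176,-3.8637)
J_ω[:, 4] = z_4
entry J[4][4] = -0.4830

-0.483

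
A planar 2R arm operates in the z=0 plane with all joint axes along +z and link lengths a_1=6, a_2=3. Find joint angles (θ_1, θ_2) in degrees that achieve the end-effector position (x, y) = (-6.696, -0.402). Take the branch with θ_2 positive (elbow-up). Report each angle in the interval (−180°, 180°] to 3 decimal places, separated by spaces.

cos θ_2 = (44.9980−6²−3²)/(2·6·3) = -0.0001; θ_2 = 90.0032° (elbow-up)
β = atan2(-0.4020,-6.6960) = -176.5643°; ψ = atan2(3.0000,5.9998) = 26.5657°
θ_1 = β − ψ = -203.1300°

156.870 90.003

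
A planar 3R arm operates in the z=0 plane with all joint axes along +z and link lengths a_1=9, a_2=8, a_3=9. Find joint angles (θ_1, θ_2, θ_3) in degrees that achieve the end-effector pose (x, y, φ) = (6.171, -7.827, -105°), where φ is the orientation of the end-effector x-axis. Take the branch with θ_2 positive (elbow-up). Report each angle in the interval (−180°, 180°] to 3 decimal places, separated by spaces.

-48.362 119.997 -176.635

wrist centre = target − a_3·(cos φ, sin φ) = (8.5004, 0.8663)
cos θ_2 = (73.0068−9²−8²)/(2·9·8) = -0.5000; θ_2 = 119.9969° (elbow-up)
β = atan2(0.8663,8.5004) = 5.8193°; ψ = atan2(6.9284,5.0004) = 54.1813°
θ_1 = β − ψ = -48.3619°
θ_3 = φ − θ_1 − θ_2 = -176.6349° (wrapped to (-180°,180°])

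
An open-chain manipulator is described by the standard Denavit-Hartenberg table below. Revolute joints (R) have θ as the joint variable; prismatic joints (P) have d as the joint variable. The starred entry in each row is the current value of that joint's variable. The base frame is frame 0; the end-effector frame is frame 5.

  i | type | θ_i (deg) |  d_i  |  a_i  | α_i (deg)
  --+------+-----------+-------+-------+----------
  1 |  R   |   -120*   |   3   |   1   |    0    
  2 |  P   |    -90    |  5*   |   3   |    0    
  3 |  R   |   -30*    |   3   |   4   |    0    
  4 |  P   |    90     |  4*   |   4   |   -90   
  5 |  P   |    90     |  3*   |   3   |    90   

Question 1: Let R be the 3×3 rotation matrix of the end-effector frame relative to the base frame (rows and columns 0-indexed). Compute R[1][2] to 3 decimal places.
-0.500

End-effector z-axis (col 2 of R) = (-0.8660,-0.5000,0.0000)
R[1][2] = -0.5000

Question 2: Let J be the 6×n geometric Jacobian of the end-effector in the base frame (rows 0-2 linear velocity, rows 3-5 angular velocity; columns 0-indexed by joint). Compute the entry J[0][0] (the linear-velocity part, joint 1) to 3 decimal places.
0.500

axis z_0 = ẑ; lever o_n−o_0 = (-7.0622,-0.5000,12.0000)
cross product → J_v[:, 0] = (0.5000,-7.0622,0.0000)
J_ω[:, 0] = z_0
entry J[0][0] = 0.5000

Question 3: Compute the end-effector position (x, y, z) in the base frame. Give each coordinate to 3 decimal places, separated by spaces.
after link 1: o_1 = (-0.5000, -0.8660, 3.0000)
after link 2: o_2 = (-3.0981, 0.6340, 8.0000)
after link 3: o_3 = (-5.0981, 4.0981, 11.0000)
after link 4: o_4 = (-8.5622, 2.0981, 15.0000)
after link 5: o_5 = (-7.0622, -0.5000, 12.0000)

-7.062 -0.500 12.000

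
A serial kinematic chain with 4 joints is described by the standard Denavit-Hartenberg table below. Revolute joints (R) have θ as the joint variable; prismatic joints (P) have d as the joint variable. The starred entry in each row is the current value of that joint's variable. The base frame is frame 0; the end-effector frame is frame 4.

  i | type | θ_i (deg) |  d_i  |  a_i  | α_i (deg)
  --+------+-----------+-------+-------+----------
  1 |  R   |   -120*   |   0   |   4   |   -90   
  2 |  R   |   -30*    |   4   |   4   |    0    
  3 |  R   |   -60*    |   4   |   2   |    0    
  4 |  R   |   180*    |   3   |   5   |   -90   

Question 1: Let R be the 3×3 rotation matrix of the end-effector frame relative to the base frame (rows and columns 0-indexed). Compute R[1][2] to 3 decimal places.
End-effector z-axis (col 2 of R) = (0.5000,0.8660,0.0000)
R[1][2] = 0.8660

0.866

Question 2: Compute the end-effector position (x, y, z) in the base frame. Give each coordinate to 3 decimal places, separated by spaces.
5.794 -11.964 -1.000

after link 1: o_1 = (-2.0000, -3.4641, 0.0000)
after link 2: o_2 = (-0.2679, -8.4641, 2.0000)
after link 3: o_3 = (3.1962, -10.4641, 4.0000)
after link 4: o_4 = (5.7942, -11.9641, -1.0000)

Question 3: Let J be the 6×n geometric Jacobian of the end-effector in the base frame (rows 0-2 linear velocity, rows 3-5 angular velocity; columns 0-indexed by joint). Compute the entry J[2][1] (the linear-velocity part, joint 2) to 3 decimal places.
axis z_1 = (0.8660,-0.5000,0.0000); lever o_n−o_1 = (7.7942,-8.5000,-1.0000)
cross product → J_v[:, 1] = (0.5000,0.8660,-3.4641)
J_ω[:, 1] = z_1
entry J[2][1] = -3.4641

-3.464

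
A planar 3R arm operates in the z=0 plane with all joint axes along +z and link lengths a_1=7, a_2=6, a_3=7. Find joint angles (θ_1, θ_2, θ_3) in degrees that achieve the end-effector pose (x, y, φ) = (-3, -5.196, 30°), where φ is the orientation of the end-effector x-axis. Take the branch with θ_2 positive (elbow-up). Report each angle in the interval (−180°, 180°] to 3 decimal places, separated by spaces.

-150.002 30.004 149.999

wrist centre = target − a_3·(cos φ, sin φ) = (-9.0622, -8.6960)
cos θ_2 = (157.7435−7²−6²)/(2·7·6) = 0.8660; θ_2 = 30.0036° (elbow-up)
β = atan2(-8.6960,-9.0622) = -136.1813°; ψ = atan2(3.0003,12.1960) = 13.8209°
θ_1 = β − ψ = -150.0022°
θ_3 = φ − θ_1 − θ_2 = 149.9985° (wrapped to (-180°,180°])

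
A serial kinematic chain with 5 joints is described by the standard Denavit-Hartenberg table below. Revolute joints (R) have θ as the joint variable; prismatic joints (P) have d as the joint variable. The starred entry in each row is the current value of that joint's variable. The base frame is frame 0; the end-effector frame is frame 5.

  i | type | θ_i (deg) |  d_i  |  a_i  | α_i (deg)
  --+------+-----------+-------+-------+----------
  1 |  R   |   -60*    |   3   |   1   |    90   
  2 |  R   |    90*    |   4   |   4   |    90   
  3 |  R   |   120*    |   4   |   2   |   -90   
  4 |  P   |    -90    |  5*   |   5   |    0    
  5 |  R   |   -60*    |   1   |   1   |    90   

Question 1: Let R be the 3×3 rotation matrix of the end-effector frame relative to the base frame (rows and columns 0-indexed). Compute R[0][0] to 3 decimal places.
End-effector x-axis (col 0 of R) = (0.8995,-0.0580,0.4330)
R[0][0] = 0.8995

0.900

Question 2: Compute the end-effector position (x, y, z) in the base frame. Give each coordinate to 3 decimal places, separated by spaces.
after link 1: o_1 = (0.5000, -0.8660, 3.0000)
after link 2: o_2 = (-2.9641, -2.8660, 7.0000)
after link 3: o_3 = (-2.4641, -7.1962, 6.0000)
after link 4: o_4 = (2.2010, -10.2763, 1.6699)
after link 5: o_5 = (3.5335, -10.0843, 1.2369)

3.533 -10.084 1.237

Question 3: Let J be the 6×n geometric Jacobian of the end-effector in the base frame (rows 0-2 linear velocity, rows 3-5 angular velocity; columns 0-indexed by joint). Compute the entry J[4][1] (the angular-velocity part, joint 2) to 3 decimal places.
-0.500

axis z_1 = (-0.8660,-0.5000,0.0000); lever o_n−o_1 = (3.0335,-9.2183,-1.7631)
cross product → J_v[:, 1] = (0.8816,-1.5269,9.5000)
J_ω[:, 1] = z_1
entry J[4][1] = -0.5000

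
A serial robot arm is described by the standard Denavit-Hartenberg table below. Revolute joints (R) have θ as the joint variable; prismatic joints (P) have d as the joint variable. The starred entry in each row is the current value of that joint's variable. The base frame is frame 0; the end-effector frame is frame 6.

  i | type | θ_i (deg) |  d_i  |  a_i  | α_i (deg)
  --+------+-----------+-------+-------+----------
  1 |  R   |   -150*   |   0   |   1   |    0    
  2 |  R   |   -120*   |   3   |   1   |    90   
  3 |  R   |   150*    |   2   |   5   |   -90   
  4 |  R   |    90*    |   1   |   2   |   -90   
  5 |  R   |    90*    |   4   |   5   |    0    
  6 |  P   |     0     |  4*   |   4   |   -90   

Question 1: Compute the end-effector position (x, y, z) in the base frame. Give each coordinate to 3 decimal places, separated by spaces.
after link 1: o_1 = (-0.8660, -0.5000, 0.0000)
after link 2: o_2 = (-0.8660, 0.5000, 3.0000)
after link 3: o_3 = (1.1340, -3.8301, 5.5000)
after link 4: o_4 = (-0.8660, -4.3301, 4.6340)
after link 5: o_5 = (-0.8660, 1.6340, 6.9641)
after link 6: o_6 = (-0.8660, 7.0981, 8.4282)

-0.866 7.098 8.428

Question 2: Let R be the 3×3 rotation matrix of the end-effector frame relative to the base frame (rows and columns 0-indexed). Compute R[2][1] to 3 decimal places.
End-effector y-axis (col 1 of R) = (0.0000,-0.8660,0.5000)
R[2][1] = 0.5000

0.500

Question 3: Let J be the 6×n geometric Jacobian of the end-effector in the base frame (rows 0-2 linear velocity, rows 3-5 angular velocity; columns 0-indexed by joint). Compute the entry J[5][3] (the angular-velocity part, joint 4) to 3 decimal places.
-0.866

axis z_3 = (0.0000,-0.5000,-0.8660); lever o_n−o_3 = (-2.0000,10.9282,2.9282)
cross product → J_v[:, 3] = (8.0000,1.7321,-1.0000)
J_ω[:, 3] = z_3
entry J[5][3] = -0.8660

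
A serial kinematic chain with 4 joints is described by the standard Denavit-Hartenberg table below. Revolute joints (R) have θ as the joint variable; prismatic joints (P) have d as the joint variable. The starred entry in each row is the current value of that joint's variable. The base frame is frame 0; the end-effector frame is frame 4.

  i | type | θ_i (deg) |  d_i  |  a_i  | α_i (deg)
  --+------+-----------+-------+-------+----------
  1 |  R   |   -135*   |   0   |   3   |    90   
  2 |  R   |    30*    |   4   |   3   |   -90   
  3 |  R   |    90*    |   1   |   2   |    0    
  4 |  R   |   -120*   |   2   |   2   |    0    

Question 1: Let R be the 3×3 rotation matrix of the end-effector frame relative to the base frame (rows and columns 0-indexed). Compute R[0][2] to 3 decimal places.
End-effector z-axis (col 2 of R) = (0.3536,0.3536,0.8660)
R[0][2] = 0.3536

0.354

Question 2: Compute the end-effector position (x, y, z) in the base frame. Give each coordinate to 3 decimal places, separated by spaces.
after link 1: o_1 = (-2.1213, -2.1213, 0.0000)
after link 2: o_2 = (-6.7869, -1.1300, 1.5000)
after link 3: o_3 = (-5.0191, -2.1907, 2.3660)
after link 4: o_4 = (-6.0798, -1.8371, 4.9641)

-6.080 -1.837 4.964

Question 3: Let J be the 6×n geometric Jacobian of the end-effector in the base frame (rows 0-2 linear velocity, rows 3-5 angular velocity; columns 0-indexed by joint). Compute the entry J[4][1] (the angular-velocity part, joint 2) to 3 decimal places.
axis z_1 = (-0.7071,0.7071,0.0000); lever o_n−o_1 = (-3.9584,0.2842,4.9641)
cross product → J_v[:, 1] = (3.5101,3.5101,2.5981)
J_ω[:, 1] = z_1
entry J[4][1] = 0.7071

0.707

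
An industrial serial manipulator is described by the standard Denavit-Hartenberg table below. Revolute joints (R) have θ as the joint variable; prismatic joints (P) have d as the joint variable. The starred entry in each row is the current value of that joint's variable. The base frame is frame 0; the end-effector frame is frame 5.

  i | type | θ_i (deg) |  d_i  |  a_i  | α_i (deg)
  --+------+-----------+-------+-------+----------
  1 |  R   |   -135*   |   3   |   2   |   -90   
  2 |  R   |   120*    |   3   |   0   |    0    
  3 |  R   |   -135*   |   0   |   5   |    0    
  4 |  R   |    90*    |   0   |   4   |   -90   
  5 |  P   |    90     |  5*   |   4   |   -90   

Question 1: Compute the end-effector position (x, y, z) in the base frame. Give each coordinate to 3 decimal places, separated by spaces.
after link 1: o_1 = (-1.4142, -1.4142, 3.0000)
after link 2: o_2 = (0.7071, -3.5355, 3.0000)
after link 3: o_3 = (-2.7080, -6.9506, 4.2941)
after link 4: o_4 = (-3.4400, -7.6826, 0.4304)
after link 5: o_5 = (-2.8534, -1.4392, -0.8637)

-2.853 -1.439 -0.864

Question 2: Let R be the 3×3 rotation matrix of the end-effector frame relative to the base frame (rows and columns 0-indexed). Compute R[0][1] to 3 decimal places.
End-effector y-axis (col 1 of R) = (-0.6830,-0.6830,0.2588)
R[0][1] = -0.6830

-0.683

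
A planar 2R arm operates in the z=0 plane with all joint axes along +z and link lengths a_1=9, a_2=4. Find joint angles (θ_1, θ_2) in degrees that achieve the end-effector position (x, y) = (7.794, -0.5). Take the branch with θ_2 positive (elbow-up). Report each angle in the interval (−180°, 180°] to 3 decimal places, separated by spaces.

cos θ_2 = (60.9964−9²−4²)/(2·9·4) = -0.5000; θ_2 = 120.0033° (elbow-up)
β = atan2(-0.5000,7.7940) = -3.6706°; ψ = atan2(3.4640,6.9998) = 26.3294°
θ_1 = β − ψ = -30.0000°

-30.000 120.003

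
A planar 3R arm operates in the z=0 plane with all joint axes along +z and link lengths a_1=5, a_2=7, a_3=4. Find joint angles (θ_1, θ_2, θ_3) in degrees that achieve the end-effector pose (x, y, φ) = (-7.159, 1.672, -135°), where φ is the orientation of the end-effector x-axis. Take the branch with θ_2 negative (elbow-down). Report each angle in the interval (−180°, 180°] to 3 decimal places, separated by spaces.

-150.006 -119.993 134.998

wrist centre = target − a_3·(cos φ, sin φ) = (-4.3306, 4.5004)
cos θ_2 = (39.0077−5²−7²)/(2·5·7) = -0.4999; θ_2 = -119.9927° (elbow-down)
β = atan2(4.5004,-4.3306) = 133.8981°; ψ = atan2(-6.0626,1.5008) = -76.0962°
θ_1 = β − ψ = 209.9943°
θ_3 = φ − θ_1 − θ_2 = 134.9984° (wrapped to (-180°,180°])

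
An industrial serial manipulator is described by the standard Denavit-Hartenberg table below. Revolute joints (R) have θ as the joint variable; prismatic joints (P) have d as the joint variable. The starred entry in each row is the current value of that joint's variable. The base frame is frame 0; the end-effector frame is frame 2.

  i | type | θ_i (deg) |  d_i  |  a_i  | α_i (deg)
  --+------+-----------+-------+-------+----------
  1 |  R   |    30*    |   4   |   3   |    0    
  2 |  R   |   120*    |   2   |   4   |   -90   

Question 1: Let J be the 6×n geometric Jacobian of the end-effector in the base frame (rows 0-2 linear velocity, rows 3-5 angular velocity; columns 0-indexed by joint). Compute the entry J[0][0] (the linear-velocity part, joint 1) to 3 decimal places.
axis z_0 = ẑ; lever o_n−o_0 = (-0.8660,3.5000,6.0000)
cross product → J_v[:, 0] = (-3.5000,-0.8660,0.0000)
J_ω[:, 0] = z_0
entry J[0][0] = -3.5000

-3.500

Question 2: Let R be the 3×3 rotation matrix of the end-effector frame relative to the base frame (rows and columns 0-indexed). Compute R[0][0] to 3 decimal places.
-0.866

End-effector x-axis (col 0 of R) = (-0.8660,0.5000,0.0000)
R[0][0] = -0.8660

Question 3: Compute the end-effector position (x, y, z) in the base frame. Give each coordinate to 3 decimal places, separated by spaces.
-0.866 3.500 6.000

after link 1: o_1 = (2.5981, 1.5000, 4.0000)
after link 2: o_2 = (-0.8660, 3.5000, 6.0000)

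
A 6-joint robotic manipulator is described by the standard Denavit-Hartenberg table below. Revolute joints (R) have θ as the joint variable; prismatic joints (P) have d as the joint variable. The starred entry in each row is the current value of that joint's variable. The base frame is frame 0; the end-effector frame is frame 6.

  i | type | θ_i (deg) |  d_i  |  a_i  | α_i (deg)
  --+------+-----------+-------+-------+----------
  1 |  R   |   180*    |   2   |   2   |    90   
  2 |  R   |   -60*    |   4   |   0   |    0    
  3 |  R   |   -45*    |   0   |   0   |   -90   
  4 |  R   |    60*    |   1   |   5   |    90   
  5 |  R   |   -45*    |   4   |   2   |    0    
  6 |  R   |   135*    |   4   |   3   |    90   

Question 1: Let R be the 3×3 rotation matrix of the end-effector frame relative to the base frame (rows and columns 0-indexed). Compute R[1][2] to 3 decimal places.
End-effector z-axis (col 2 of R) = (0.1294,-0.8660,-0.4830)
R[1][2] = -0.8660

-0.866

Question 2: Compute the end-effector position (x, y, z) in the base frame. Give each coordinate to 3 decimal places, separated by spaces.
after link 1: o_1 = (-2.0000, 0.0000, 2.0000)
after link 2: o_2 = (-2.0000, 4.0000, 2.0000)
after link 3: o_3 = (-2.0000, 4.0000, 2.0000)
after link 4: o_4 = (-2.3189, -0.3301, -0.6736)
after link 5: o_5 = (0.1267, 0.4451, -4.3367)
after link 6: o_6 = (-1.8745, 2.4451, -8.4592)

-1.874 2.445 -8.459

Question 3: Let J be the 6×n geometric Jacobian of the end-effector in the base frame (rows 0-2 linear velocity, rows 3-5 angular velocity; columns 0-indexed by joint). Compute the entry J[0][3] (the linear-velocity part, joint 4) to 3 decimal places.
axis z_3 = (-0.9659,0.0000,-0.2588); lever o_n−o_3 = (0.1255,-1.5549,-10.4592)
cross product → J_v[:, 3] = (-0.4024,-10.1353,1.5019)
J_ω[:, 3] = z_3
entry J[0][3] = -0.4024

-0.402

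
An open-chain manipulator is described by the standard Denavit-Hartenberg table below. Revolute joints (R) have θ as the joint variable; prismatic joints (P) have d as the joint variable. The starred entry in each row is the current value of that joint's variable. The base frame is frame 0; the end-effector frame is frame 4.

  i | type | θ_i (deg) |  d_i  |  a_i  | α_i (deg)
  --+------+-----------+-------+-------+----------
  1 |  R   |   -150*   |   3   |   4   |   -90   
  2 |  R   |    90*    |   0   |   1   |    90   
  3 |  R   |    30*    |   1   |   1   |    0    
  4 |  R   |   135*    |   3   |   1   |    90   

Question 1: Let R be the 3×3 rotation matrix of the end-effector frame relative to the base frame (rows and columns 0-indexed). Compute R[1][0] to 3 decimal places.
-0.224

End-effector x-axis (col 0 of R) = (0.1294,-0.2241,0.9659)
R[1][0] = -0.2241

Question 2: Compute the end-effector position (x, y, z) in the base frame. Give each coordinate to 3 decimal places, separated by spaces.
-6.549 -4.657 2.100

after link 1: o_1 = (-3.4641, -2.0000, 3.0000)
after link 2: o_2 = (-3.4641, -2.0000, 2.0000)
after link 3: o_3 = (-4.0801, -2.9330, 1.1340)
after link 4: o_4 = (-6.5488, -4.6572, 2.0999)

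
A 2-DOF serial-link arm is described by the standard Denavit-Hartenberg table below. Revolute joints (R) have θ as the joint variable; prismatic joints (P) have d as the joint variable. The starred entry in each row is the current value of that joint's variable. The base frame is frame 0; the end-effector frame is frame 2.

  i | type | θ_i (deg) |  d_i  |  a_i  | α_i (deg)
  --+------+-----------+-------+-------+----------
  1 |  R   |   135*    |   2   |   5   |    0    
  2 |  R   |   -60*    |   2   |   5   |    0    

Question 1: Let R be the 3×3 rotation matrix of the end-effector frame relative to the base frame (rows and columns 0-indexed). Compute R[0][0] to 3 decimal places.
0.259

End-effector x-axis (col 0 of R) = (0.2588,0.9659,0.0000)
R[0][0] = 0.2588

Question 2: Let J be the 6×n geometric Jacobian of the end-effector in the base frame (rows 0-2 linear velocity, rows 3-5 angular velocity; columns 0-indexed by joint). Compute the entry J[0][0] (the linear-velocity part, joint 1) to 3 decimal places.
-8.365

axis z_0 = ẑ; lever o_n−o_0 = (-2.2414,8.3652,4.0000)
cross product → J_v[:, 0] = (-8.3652,-2.2414,0.0000)
J_ω[:, 0] = z_0
entry J[0][0] = -8.3652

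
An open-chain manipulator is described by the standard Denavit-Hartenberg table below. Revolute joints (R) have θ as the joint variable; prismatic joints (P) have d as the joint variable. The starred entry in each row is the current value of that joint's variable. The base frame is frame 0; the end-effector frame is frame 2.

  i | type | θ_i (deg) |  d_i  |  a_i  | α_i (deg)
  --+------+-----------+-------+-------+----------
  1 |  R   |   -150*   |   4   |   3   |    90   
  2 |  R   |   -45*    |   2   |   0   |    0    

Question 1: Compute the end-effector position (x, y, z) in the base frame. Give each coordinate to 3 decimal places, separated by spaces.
-3.598 0.232 4.000

after link 1: o_1 = (-2.5981, -1.5000, 4.0000)
after link 2: o_2 = (-3.5981, 0.2321, 4.0000)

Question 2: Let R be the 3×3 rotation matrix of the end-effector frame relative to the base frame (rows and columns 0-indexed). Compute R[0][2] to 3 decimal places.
End-effector z-axis (col 2 of R) = (-0.5000,0.8660,0.0000)
R[0][2] = -0.5000

-0.500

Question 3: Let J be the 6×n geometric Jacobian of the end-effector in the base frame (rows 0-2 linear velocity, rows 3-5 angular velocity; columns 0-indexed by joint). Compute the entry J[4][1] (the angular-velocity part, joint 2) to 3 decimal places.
0.866

axis z_1 = (-0.5000,0.8660,0.0000); lever o_n−o_1 = (-1.0000,1.7321,0.0000)
cross product → J_v[:, 1] = (-0.0000,-0.0000,0.0000)
J_ω[:, 1] = z_1
entry J[4][1] = 0.8660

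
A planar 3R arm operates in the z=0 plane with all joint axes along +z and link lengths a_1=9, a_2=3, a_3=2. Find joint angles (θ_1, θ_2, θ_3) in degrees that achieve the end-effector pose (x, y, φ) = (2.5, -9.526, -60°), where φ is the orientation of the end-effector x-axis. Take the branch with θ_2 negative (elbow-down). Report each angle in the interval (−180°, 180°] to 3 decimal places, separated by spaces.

wrist centre = target − a_3·(cos φ, sin φ) = (1.5000, -7.7939)
cos θ_2 = (62.9956−9²−3²)/(2·9·3) = -0.5001; θ_2 = -120.0053° (elbow-down)
β = atan2(-7.7939,1.5000) = -79.1062°; ψ = atan2(-2.5979,7.4998) = -19.1062°
θ_1 = β − ψ = -60.0000°
θ_3 = φ − θ_1 − θ_2 = 120.0053° (wrapped to (-180°,180°])

-60.000 -120.005 120.005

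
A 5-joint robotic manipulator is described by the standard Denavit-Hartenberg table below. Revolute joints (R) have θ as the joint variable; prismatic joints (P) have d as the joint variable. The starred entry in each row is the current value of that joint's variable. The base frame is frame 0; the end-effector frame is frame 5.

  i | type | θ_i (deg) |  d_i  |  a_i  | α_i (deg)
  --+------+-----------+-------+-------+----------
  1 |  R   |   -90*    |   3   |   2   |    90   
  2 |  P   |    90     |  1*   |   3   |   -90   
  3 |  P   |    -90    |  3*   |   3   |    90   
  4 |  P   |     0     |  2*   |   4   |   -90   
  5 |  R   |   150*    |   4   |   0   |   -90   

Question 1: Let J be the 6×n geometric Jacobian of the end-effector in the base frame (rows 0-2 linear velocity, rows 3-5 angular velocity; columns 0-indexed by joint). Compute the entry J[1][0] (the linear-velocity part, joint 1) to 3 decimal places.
-8.000

axis z_0 = ẑ; lever o_n−o_0 = (-8.0000,5.0000,4.0000)
cross product → J_v[:, 0] = (-5.0000,-8.0000,0.0000)
J_ω[:, 0] = z_0
entry J[1][0] = -8.0000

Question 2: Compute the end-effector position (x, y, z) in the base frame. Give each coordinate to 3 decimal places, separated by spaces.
-8.000 5.000 4.000

after link 1: o_1 = (0.0000, -2.0000, 3.0000)
after link 2: o_2 = (-1.0000, -2.0000, 6.0000)
after link 3: o_3 = (-4.0000, 1.0000, 6.0000)
after link 4: o_4 = (-8.0000, 1.0000, 4.0000)
after link 5: o_5 = (-8.0000, 5.0000, 4.0000)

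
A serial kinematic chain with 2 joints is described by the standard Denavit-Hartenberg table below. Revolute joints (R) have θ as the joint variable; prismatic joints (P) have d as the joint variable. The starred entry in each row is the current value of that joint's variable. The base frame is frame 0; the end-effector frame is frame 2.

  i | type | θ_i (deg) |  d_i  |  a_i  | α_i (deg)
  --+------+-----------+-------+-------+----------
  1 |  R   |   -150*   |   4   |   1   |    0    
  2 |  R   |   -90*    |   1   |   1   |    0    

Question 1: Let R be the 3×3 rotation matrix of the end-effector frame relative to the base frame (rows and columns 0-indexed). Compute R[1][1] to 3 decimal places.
End-effector y-axis (col 1 of R) = (-0.8660,-0.5000,0.0000)
R[1][1] = -0.5000

-0.500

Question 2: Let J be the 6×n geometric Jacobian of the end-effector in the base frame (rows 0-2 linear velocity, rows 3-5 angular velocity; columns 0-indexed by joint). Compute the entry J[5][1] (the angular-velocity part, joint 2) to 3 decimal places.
1.000

axis z_1 = (0.0000,0.0000,1.0000); lever o_n−o_1 = (-0.5000,0.8660,1.0000)
cross product → J_v[:, 1] = (-0.8660,-0.5000,0.0000)
J_ω[:, 1] = z_1
entry J[5][1] = 1.0000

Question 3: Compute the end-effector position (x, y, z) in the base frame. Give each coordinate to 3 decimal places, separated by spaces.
-1.366 0.366 5.000

after link 1: o_1 = (-0.8660, -0.5000, 4.0000)
after link 2: o_2 = (-1.3660, 0.3660, 5.0000)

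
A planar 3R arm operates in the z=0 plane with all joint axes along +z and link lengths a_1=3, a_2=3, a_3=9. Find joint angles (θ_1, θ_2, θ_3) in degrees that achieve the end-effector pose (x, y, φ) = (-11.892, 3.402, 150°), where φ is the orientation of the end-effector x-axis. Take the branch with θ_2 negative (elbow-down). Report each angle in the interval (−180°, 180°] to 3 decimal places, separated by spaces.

wrist centre = target − a_3·(cos φ, sin φ) = (-4.0978, -1.0980)
cos θ_2 = (17.9973−3²−3²)/(2·3·3) = -0.0001; θ_2 = -90.0085° (elbow-down)
β = atan2(-1.0980,-4.0978) = -164.9999°; ψ = atan2(-3.0000,2.9996) = -45.0042°
θ_1 = β − ψ = -119.9957°
θ_3 = φ − θ_1 − θ_2 = 0.0042° (wrapped to (-180°,180°])

-119.996 -90.008 0.004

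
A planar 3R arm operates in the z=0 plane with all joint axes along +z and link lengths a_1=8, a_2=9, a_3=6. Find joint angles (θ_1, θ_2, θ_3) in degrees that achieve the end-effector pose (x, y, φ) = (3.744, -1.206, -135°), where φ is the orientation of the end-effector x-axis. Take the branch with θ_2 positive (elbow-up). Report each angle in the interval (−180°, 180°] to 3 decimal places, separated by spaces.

wrist centre = target − a_3·(cos φ, sin φ) = (7.9866, 3.0366)
cos θ_2 = (73.0076−8²−9²)/(2·8·9) = -0.4999; θ_2 = 119.9965° (elbow-up)
β = atan2(3.0366,7.9866) = 20.8176°; ψ = atan2(7.7945,3.5005) = 65.8154°
θ_1 = β − ψ = -44.9978°
θ_3 = φ − θ_1 − θ_2 = 150.0013° (wrapped to (-180°,180°])

-44.998 119.997 150.001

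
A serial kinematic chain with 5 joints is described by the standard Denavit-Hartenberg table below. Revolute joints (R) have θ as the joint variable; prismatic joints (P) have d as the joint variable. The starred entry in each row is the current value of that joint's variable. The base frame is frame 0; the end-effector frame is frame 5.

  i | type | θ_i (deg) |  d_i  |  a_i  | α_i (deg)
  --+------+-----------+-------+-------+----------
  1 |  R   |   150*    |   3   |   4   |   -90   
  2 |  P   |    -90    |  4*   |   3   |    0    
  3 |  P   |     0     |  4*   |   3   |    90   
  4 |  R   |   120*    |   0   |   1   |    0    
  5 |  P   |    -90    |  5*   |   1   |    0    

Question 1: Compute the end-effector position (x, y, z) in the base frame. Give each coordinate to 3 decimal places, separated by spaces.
-3.817 -8.611 9.366

after link 1: o_1 = (-3.4641, 2.0000, 3.0000)
after link 2: o_2 = (-5.4641, -1.4641, 6.0000)
after link 3: o_3 = (-7.4641, -4.9282, 9.0000)
after link 4: o_4 = (-7.8971, -5.6782, 8.5000)
after link 5: o_5 = (-3.8170, -8.6112, 9.3660)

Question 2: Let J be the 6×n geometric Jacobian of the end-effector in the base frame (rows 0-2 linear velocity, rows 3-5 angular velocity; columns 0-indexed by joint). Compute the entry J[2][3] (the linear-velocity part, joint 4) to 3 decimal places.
-1.366

axis z_3 = (0.8660,-0.5000,0.0000); lever o_n−o_3 = (3.6471,-3.6830,0.3660)
cross product → J_v[:, 3] = (-0.1830,-0.3170,-1.3660)
J_ω[:, 3] = z_3
entry J[2][3] = -1.3660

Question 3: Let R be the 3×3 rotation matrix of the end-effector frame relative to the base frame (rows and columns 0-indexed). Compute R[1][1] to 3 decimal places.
-0.750

End-effector y-axis (col 1 of R) = (-0.4330,-0.7500,-0.5000)
R[1][1] = -0.7500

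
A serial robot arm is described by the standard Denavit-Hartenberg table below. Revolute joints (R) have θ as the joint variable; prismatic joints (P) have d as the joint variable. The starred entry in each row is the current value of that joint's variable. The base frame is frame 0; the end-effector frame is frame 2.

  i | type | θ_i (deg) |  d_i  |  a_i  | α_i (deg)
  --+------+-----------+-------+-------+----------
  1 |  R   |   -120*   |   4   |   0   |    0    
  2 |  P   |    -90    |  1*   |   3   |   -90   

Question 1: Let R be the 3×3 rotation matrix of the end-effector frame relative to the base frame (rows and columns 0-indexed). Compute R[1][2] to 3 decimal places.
End-effector z-axis (col 2 of R) = (-0.5000,-0.8660,0.0000)
R[1][2] = -0.8660

-0.866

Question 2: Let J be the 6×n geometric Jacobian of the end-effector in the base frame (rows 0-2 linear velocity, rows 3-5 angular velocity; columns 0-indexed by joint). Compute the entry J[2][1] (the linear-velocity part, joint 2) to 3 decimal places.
1.000

prismatic axis z_1 = (0.0000,0.0000,1.0000)
J_v[:, 1] = z_1; J_ω[:, 1] = (0,0,0)
entry J[2][1] = 1.0000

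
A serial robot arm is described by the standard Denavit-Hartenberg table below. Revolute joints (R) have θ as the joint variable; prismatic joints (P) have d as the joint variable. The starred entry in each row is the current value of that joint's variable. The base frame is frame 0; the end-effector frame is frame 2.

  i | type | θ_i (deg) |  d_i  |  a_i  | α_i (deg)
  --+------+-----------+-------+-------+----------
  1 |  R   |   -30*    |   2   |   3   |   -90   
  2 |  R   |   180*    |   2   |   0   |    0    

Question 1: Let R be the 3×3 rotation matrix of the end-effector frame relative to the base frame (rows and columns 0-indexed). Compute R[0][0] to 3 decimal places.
-0.866

End-effector x-axis (col 0 of R) = (-0.8660,0.5000,-0.0000)
R[0][0] = -0.8660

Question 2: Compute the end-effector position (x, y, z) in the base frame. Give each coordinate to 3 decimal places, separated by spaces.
3.598 0.232 2.000

after link 1: o_1 = (2.5981, -1.5000, 2.0000)
after link 2: o_2 = (3.5981, 0.2321, 2.0000)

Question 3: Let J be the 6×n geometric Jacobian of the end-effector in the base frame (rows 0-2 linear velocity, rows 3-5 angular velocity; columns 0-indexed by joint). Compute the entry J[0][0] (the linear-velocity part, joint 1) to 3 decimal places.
axis z_0 = ẑ; lever o_n−o_0 = (3.5981,0.2321,2.0000)
cross product → J_v[:, 0] = (-0.2321,3.5981,0.0000)
J_ω[:, 0] = z_0
entry J[0][0] = -0.2321

-0.232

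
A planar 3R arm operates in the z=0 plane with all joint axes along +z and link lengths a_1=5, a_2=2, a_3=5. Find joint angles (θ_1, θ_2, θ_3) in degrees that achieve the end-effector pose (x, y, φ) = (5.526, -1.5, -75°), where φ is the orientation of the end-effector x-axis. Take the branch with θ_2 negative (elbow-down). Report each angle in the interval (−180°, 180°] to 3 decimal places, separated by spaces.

59.999 -90.013 -44.986

wrist centre = target − a_3·(cos φ, sin φ) = (4.2319, 3.3296)
cos θ_2 = (28.9954−5²−2²)/(2·5·2) = -0.0002; θ_2 = -90.0130° (elbow-down)
β = atan2(3.3296,4.2319) = 38.1954°; ψ = atan2(-2.0000,4.9995) = -21.8032°
θ_1 = β − ψ = 59.9986°
θ_3 = φ − θ_1 − θ_2 = -44.9856° (wrapped to (-180°,180°])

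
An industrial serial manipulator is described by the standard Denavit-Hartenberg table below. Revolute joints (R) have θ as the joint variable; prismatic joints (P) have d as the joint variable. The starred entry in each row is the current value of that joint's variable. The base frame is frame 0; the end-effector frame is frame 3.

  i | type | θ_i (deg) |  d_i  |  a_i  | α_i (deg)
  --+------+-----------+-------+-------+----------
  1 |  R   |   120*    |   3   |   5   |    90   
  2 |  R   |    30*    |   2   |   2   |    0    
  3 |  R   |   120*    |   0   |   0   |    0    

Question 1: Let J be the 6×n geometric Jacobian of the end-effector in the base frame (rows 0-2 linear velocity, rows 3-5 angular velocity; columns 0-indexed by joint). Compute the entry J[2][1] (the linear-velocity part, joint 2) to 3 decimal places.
axis z_1 = (0.8660,0.5000,0.0000); lever o_n−o_1 = (0.8660,2.5000,1.0000)
cross product → J_v[:, 1] = (0.5000,-0.8660,1.7321)
J_ω[:, 1] = z_1
entry J[2][1] = 1.7321

1.732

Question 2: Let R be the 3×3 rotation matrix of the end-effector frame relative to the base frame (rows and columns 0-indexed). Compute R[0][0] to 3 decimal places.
End-effector x-axis (col 0 of R) = (0.4330,-0.7500,0.5000)
R[0][0] = 0.4330

0.433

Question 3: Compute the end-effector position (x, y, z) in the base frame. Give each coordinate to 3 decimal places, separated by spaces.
after link 1: o_1 = (-2.5000, 4.3301, 3.0000)
after link 2: o_2 = (-1.6340, 6.8301, 4.0000)
after link 3: o_3 = (-1.6340, 6.8301, 4.0000)

-1.634 6.830 4.000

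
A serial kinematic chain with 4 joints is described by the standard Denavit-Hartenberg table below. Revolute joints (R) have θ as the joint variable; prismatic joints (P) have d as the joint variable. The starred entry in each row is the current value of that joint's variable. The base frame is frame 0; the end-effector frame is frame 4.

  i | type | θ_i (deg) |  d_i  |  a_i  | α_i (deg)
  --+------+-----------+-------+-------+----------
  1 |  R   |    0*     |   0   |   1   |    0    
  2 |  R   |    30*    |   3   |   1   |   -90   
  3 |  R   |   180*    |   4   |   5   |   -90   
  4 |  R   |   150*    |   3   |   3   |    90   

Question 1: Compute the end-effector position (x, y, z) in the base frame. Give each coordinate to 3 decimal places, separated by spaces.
-1.464 1.464 6.000

after link 1: o_1 = (1.0000, 0.0000, 0.0000)
after link 2: o_2 = (1.8660, 0.5000, 3.0000)
after link 3: o_3 = (-4.4641, 1.4641, 3.0000)
after link 4: o_4 = (-1.4641, 1.4641, 6.0000)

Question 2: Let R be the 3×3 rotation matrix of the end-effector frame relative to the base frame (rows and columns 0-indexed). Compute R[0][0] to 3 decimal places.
End-effector x-axis (col 0 of R) = (1.0000,0.0000,0.0000)
R[0][0] = 1.0000

1.000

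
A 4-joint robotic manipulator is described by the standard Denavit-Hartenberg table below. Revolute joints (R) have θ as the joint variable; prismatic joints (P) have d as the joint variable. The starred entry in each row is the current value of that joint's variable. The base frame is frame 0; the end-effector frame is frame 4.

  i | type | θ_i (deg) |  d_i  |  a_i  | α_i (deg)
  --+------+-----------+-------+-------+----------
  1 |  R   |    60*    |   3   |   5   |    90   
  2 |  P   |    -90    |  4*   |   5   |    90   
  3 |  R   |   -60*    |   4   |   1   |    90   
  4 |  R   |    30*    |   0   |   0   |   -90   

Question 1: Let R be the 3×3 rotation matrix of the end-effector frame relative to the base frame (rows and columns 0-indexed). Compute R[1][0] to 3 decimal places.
-0.058

End-effector x-axis (col 0 of R) = (-0.8995,-0.0580,-0.4330)
R[1][0] = -0.0580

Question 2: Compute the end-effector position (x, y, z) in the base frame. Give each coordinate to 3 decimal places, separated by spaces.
3.214 -0.701 -2.500

after link 1: o_1 = (2.5000, 4.3301, 3.0000)
after link 2: o_2 = (5.9641, 2.3301, -2.0000)
after link 3: o_3 = (3.2141, -0.7010, -2.5000)
after link 4: o_4 = (3.2141, -0.7010, -2.5000)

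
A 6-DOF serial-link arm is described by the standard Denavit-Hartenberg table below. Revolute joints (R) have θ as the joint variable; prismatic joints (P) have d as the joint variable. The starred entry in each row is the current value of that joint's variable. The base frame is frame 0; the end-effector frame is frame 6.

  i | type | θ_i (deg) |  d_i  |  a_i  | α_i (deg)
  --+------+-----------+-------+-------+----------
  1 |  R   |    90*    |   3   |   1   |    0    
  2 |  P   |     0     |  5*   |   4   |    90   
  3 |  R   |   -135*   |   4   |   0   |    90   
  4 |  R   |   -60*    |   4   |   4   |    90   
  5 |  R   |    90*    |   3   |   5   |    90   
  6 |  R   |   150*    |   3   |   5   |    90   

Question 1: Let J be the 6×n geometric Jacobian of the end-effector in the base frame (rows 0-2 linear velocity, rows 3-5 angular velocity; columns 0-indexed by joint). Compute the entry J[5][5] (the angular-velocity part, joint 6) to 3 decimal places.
axis z_5 = (-0.8660,-0.3536,-0.3536); lever o_n−o_5 = (-3.8481,3.5321,-2.5916)
cross product → J_v[:, 5] = (2.1651,-0.8839,-4.4194)
J_ω[:, 5] = z_5
entry J[5][5] = -0.3536

-0.354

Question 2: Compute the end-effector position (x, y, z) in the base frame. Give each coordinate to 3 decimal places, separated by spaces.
after link 1: o_1 = (0.0000, 1.0000, 3.0000)
after link 2: o_2 = (0.0000, 5.0000, 8.0000)
after link 3: o_3 = (4.0000, 5.0000, 8.0000)
after link 4: o_4 = (0.5359, 0.7574, 9.4142)
after link 5: o_5 = (-0.9641, -0.9411, 14.7869)
after link 6: o_6 = (-4.8122, 2.5911, 12.1953)

-4.812 2.591 12.195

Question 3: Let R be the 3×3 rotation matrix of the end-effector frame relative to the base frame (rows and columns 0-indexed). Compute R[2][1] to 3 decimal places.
End-effector y-axis (col 1 of R) = (-0.8660,-0.3536,-0.3536)
R[2][1] = -0.3536

-0.354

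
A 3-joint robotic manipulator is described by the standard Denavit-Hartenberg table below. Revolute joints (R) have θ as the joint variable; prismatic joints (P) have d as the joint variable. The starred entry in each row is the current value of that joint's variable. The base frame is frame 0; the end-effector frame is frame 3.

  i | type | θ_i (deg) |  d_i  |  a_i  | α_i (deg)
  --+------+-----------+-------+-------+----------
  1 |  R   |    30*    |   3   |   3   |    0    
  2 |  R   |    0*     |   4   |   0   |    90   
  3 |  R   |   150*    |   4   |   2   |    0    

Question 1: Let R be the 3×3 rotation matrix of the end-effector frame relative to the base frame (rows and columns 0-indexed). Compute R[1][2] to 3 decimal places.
End-effector z-axis (col 2 of R) = (0.5000,-0.8660,0.0000)
R[1][2] = -0.8660

-0.866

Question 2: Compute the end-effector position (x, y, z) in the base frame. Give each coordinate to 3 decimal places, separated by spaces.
3.098 -2.830 8.000

after link 1: o_1 = (2.5981, 1.5000, 3.0000)
after link 2: o_2 = (2.5981, 1.5000, 7.0000)
after link 3: o_3 = (3.0981, -2.8301, 8.0000)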